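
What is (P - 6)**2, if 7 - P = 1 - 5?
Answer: 25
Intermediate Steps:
P = 11 (P = 7 - (1 - 5) = 7 - 1*(-4) = 7 + 4 = 11)
(P - 6)**2 = (11 - 6)**2 = 5**2 = 25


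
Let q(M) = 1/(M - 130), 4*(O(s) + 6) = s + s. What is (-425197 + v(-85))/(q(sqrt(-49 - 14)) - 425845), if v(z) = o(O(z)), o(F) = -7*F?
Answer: 6138008806723475/6152275544951552 - 2549145*I*sqrt(7)/6152275544951552 ≈ 0.99768 - 1.0962e-9*I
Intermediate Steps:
O(s) = -6 + s/2 (O(s) = -6 + (s + s)/4 = -6 + (2*s)/4 = -6 + s/2)
q(M) = 1/(-130 + M)
v(z) = 42 - 7*z/2 (v(z) = -7*(-6 + z/2) = 42 - 7*z/2)
(-425197 + v(-85))/(q(sqrt(-49 - 14)) - 425845) = (-425197 + (42 - 7/2*(-85)))/(1/(-130 + sqrt(-49 - 14)) - 425845) = (-425197 + (42 + 595/2))/(1/(-130 + sqrt(-63)) - 425845) = (-425197 + 679/2)/(1/(-130 + 3*I*sqrt(7)) - 425845) = -849715/(2*(-425845 + 1/(-130 + 3*I*sqrt(7))))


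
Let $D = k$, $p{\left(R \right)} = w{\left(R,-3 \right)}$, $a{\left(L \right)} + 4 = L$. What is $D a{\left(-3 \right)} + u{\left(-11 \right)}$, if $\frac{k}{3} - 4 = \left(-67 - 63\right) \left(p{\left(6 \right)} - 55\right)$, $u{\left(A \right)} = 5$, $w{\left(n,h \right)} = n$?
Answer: $-133849$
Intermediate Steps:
$a{\left(L \right)} = -4 + L$
$p{\left(R \right)} = R$
$k = 19122$ ($k = 12 + 3 \left(-67 - 63\right) \left(6 - 55\right) = 12 + 3 \left(- 130 \left(6 - 55\right)\right) = 12 + 3 \left(\left(-130\right) \left(-49\right)\right) = 12 + 3 \cdot 6370 = 12 + 19110 = 19122$)
$D = 19122$
$D a{\left(-3 \right)} + u{\left(-11 \right)} = 19122 \left(-4 - 3\right) + 5 = 19122 \left(-7\right) + 5 = -133854 + 5 = -133849$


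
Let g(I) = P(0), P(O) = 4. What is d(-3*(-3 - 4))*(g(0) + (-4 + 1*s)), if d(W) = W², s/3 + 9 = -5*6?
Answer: -51597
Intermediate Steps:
g(I) = 4
s = -117 (s = -27 + 3*(-5*6) = -27 + 3*(-30) = -27 - 90 = -117)
d(-3*(-3 - 4))*(g(0) + (-4 + 1*s)) = (-3*(-3 - 4))²*(4 + (-4 + 1*(-117))) = (-3*(-7))²*(4 + (-4 - 117)) = 21²*(4 - 121) = 441*(-117) = -51597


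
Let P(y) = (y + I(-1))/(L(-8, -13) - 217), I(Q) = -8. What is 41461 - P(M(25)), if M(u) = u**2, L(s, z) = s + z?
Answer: 9868335/238 ≈ 41464.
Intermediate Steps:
P(y) = 4/119 - y/238 (P(y) = (y - 8)/((-8 - 13) - 217) = (-8 + y)/(-21 - 217) = (-8 + y)/(-238) = (-8 + y)*(-1/238) = 4/119 - y/238)
41461 - P(M(25)) = 41461 - (4/119 - 1/238*25**2) = 41461 - (4/119 - 1/238*625) = 41461 - (4/119 - 625/238) = 41461 - 1*(-617/238) = 41461 + 617/238 = 9868335/238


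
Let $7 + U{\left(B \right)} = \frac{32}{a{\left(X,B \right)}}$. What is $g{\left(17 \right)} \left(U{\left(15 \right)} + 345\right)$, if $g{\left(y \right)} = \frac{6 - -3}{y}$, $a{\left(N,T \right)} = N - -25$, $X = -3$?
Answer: $\frac{33606}{187} \approx 179.71$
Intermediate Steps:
$a{\left(N,T \right)} = 25 + N$ ($a{\left(N,T \right)} = N + 25 = 25 + N$)
$U{\left(B \right)} = - \frac{61}{11}$ ($U{\left(B \right)} = -7 + \frac{32}{25 - 3} = -7 + \frac{32}{22} = -7 + 32 \cdot \frac{1}{22} = -7 + \frac{16}{11} = - \frac{61}{11}$)
$g{\left(y \right)} = \frac{9}{y}$ ($g{\left(y \right)} = \frac{6 + 3}{y} = \frac{9}{y}$)
$g{\left(17 \right)} \left(U{\left(15 \right)} + 345\right) = \frac{9}{17} \left(- \frac{61}{11} + 345\right) = 9 \cdot \frac{1}{17} \cdot \frac{3734}{11} = \frac{9}{17} \cdot \frac{3734}{11} = \frac{33606}{187}$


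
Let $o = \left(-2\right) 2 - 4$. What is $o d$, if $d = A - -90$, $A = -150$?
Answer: $480$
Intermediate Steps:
$d = -60$ ($d = -150 - -90 = -150 + 90 = -60$)
$o = -8$ ($o = -4 - 4 = -8$)
$o d = \left(-8\right) \left(-60\right) = 480$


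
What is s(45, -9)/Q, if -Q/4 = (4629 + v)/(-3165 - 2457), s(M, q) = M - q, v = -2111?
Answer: 75897/2518 ≈ 30.142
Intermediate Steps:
Q = 5036/2811 (Q = -4*(4629 - 2111)/(-3165 - 2457) = -10072/(-5622) = -10072*(-1)/5622 = -4*(-1259/2811) = 5036/2811 ≈ 1.7915)
s(45, -9)/Q = (45 - 1*(-9))/(5036/2811) = (45 + 9)*(2811/5036) = 54*(2811/5036) = 75897/2518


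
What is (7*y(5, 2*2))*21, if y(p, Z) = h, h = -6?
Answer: -882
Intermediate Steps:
y(p, Z) = -6
(7*y(5, 2*2))*21 = (7*(-6))*21 = -42*21 = -882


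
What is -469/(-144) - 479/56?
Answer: -5339/1008 ≈ -5.2966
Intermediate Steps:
-469/(-144) - 479/56 = -469*(-1/144) - 479*1/56 = 469/144 - 479/56 = -5339/1008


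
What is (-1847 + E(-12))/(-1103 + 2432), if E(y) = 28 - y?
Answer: -1807/1329 ≈ -1.3597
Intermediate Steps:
(-1847 + E(-12))/(-1103 + 2432) = (-1847 + (28 - 1*(-12)))/(-1103 + 2432) = (-1847 + (28 + 12))/1329 = (-1847 + 40)*(1/1329) = -1807*1/1329 = -1807/1329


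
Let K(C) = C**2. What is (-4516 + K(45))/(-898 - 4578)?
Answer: 2491/5476 ≈ 0.45489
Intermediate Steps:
(-4516 + K(45))/(-898 - 4578) = (-4516 + 45**2)/(-898 - 4578) = (-4516 + 2025)/(-5476) = -2491*(-1/5476) = 2491/5476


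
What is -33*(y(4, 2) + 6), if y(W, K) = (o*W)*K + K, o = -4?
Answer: 792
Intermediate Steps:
y(W, K) = K - 4*K*W (y(W, K) = (-4*W)*K + K = -4*K*W + K = K - 4*K*W)
-33*(y(4, 2) + 6) = -33*(2*(1 - 4*4) + 6) = -33*(2*(1 - 16) + 6) = -33*(2*(-15) + 6) = -33*(-30 + 6) = -33*(-24) = 792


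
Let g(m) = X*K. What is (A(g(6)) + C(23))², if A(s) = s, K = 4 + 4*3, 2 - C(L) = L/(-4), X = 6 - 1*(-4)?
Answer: 450241/16 ≈ 28140.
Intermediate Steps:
X = 10 (X = 6 + 4 = 10)
C(L) = 2 + L/4 (C(L) = 2 - L/(-4) = 2 - L*(-1)/4 = 2 - (-1)*L/4 = 2 + L/4)
K = 16 (K = 4 + 12 = 16)
g(m) = 160 (g(m) = 10*16 = 160)
(A(g(6)) + C(23))² = (160 + (2 + (¼)*23))² = (160 + (2 + 23/4))² = (160 + 31/4)² = (671/4)² = 450241/16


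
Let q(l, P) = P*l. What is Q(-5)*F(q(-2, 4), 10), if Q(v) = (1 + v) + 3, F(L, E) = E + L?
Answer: -2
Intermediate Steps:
Q(v) = 4 + v
Q(-5)*F(q(-2, 4), 10) = (4 - 5)*(10 + 4*(-2)) = -(10 - 8) = -1*2 = -2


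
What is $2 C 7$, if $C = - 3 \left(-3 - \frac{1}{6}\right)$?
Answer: $133$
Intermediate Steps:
$C = \frac{19}{2}$ ($C = - 3 \left(-3 - \frac{1}{6}\right) = \left(-3\right) \left(- \frac{19}{6}\right) = \frac{19}{2} \approx 9.5$)
$2 C 7 = 2 \cdot \frac{19}{2} \cdot 7 = 19 \cdot 7 = 133$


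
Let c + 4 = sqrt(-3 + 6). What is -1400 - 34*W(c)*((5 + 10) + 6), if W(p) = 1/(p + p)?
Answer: -16772/13 + 357*sqrt(3)/13 ≈ -1242.6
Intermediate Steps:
c = -4 + sqrt(3) (c = -4 + sqrt(-3 + 6) = -4 + sqrt(3) ≈ -2.2679)
W(p) = 1/(2*p)
-1400 - 34*W(c)*((5 + 10) + 6) = -1400 - 34*(1/(2*(-4 + sqrt(3))))*((5 + 10) + 6) = -1400 - 17/(-4 + sqrt(3))*(15 + 6) = -1400 - 17/(-4 + sqrt(3))*21 = -1400 - 357/(-4 + sqrt(3))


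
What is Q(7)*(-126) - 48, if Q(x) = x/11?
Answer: -1410/11 ≈ -128.18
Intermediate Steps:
Q(x) = x/11 (Q(x) = x*(1/11) = x/11)
Q(7)*(-126) - 48 = ((1/11)*7)*(-126) - 48 = (7/11)*(-126) - 48 = -882/11 - 48 = -1410/11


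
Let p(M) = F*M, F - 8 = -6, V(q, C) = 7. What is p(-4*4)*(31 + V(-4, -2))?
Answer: -1216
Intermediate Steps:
F = 2 (F = 8 - 6 = 2)
p(M) = 2*M
p(-4*4)*(31 + V(-4, -2)) = (2*(-4*4))*(31 + 7) = (2*(-16))*38 = -32*38 = -1216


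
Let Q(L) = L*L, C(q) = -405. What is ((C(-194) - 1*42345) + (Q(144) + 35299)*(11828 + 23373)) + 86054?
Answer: 1972531339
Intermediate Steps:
Q(L) = L²
((C(-194) - 1*42345) + (Q(144) + 35299)*(11828 + 23373)) + 86054 = ((-405 - 1*42345) + (144² + 35299)*(11828 + 23373)) + 86054 = ((-405 - 42345) + (20736 + 35299)*35201) + 86054 = (-42750 + 56035*35201) + 86054 = (-42750 + 1972488035) + 86054 = 1972445285 + 86054 = 1972531339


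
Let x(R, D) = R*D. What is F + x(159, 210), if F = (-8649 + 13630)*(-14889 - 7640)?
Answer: -112183559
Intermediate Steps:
x(R, D) = D*R
F = -112216949 (F = 4981*(-22529) = -112216949)
F + x(159, 210) = -112216949 + 210*159 = -112216949 + 33390 = -112183559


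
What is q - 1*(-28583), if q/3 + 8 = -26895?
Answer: -52126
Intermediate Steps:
q = -80709 (q = -24 + 3*(-26895) = -24 - 80685 = -80709)
q - 1*(-28583) = -80709 - 1*(-28583) = -80709 + 28583 = -52126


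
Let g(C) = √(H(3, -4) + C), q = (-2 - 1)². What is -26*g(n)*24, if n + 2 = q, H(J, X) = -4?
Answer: -624*√3 ≈ -1080.8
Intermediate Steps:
q = 9 (q = (-3)² = 9)
n = 7 (n = -2 + 9 = 7)
g(C) = √(-4 + C)
-26*g(n)*24 = -26*√(-4 + 7)*24 = -26*√3*24 = -624*√3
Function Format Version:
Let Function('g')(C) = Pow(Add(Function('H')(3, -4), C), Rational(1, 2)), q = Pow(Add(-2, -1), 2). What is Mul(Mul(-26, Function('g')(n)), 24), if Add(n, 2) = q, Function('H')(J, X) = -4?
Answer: Mul(-624, Pow(3, Rational(1, 2))) ≈ -1080.8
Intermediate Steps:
q = 9 (q = Pow(-3, 2) = 9)
n = 7 (n = Add(-2, 9) = 7)
Function('g')(C) = Pow(Add(-4, C), Rational(1, 2))
Mul(Mul(-26, Function('g')(n)), 24) = Mul(Mul(-26, Pow(Add(-4, 7), Rational(1, 2))), 24) = Mul(Mul(-26, Pow(3, Rational(1, 2))), 24) = Mul(-624, Pow(3, Rational(1, 2)))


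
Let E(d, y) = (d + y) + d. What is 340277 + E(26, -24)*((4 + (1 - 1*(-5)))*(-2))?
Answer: 339717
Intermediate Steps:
E(d, y) = y + 2*d
340277 + E(26, -24)*((4 + (1 - 1*(-5)))*(-2)) = 340277 + (-24 + 2*26)*((4 + (1 - 1*(-5)))*(-2)) = 340277 + (-24 + 52)*((4 + (1 + 5))*(-2)) = 340277 + 28*((4 + 6)*(-2)) = 340277 + 28*(10*(-2)) = 340277 + 28*(-20) = 340277 - 560 = 339717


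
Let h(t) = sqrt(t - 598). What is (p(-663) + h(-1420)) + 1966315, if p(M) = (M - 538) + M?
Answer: 1964451 + I*sqrt(2018) ≈ 1.9645e+6 + 44.922*I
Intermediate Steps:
p(M) = -538 + 2*M (p(M) = (-538 + M) + M = -538 + 2*M)
h(t) = sqrt(-598 + t)
(p(-663) + h(-1420)) + 1966315 = ((-538 + 2*(-663)) + sqrt(-598 - 1420)) + 1966315 = ((-538 - 1326) + sqrt(-2018)) + 1966315 = (-1864 + I*sqrt(2018)) + 1966315 = 1964451 + I*sqrt(2018)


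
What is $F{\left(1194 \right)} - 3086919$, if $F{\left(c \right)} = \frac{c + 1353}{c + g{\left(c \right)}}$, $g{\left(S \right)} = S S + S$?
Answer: $- \frac{1469398138503}{476008} \approx -3.0869 \cdot 10^{6}$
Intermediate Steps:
$g{\left(S \right)} = S + S^{2}$ ($g{\left(S \right)} = S^{2} + S = S + S^{2}$)
$F{\left(c \right)} = \frac{1353 + c}{c + c \left(1 + c\right)}$ ($F{\left(c \right)} = \frac{c + 1353}{c + c \left(1 + c\right)} = \frac{1353 + c}{c + c \left(1 + c\right)}$)
$F{\left(1194 \right)} - 3086919 = \frac{1353 + 1194}{1194 \left(2 + 1194\right)} - 3086919 = \frac{1}{1194} \cdot \frac{1}{1196} \cdot 2547 - 3086919 = \frac{849}{476008} - 3086919 = - \frac{1469398138503}{476008}$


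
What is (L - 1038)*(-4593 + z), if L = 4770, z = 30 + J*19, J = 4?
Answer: -16745484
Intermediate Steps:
z = 106 (z = 30 + 4*19 = 30 + 76 = 106)
(L - 1038)*(-4593 + z) = (4770 - 1038)*(-4593 + 106) = 3732*(-4487) = -16745484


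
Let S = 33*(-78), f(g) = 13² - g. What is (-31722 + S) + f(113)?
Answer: -34240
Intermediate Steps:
f(g) = 169 - g
S = -2574
(-31722 + S) + f(113) = (-31722 - 2574) + (169 - 1*113) = -34296 + (169 - 113) = -34296 + 56 = -34240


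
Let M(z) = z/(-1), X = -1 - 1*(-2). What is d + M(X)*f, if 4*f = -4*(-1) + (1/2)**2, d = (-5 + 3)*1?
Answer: -49/16 ≈ -3.0625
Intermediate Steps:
d = -2 (d = -2*1 = -2)
X = 1 (X = -1 + 2 = 1)
M(z) = -z (M(z) = z*(-1) = -z)
f = 17/16 (f = (-4*(-1) + (1/2)**2)/4 = (4 + (1/2)**2)/4 = (4 + 1/4)/4 = (1/4)*(17/4) = 17/16 ≈ 1.0625)
d + M(X)*f = -2 - 1*1*(17/16) = -2 - 1*17/16 = -2 - 17/16 = -49/16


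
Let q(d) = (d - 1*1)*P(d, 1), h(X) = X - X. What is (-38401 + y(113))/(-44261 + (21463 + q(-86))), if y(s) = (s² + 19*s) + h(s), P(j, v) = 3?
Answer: 23485/23059 ≈ 1.0185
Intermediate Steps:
h(X) = 0
q(d) = -3 + 3*d (q(d) = (d - 1*1)*3 = (d - 1)*3 = (-1 + d)*3 = -3 + 3*d)
y(s) = s² + 19*s (y(s) = (s² + 19*s) + 0 = s² + 19*s)
(-38401 + y(113))/(-44261 + (21463 + q(-86))) = (-38401 + 113*(19 + 113))/(-44261 + (21463 + (-3 + 3*(-86)))) = (-38401 + 113*132)/(-44261 + (21463 + (-3 - 258))) = (-38401 + 14916)/(-44261 + (21463 - 261)) = -23485/(-44261 + 21202) = -23485/(-23059) = -23485*(-1/23059) = 23485/23059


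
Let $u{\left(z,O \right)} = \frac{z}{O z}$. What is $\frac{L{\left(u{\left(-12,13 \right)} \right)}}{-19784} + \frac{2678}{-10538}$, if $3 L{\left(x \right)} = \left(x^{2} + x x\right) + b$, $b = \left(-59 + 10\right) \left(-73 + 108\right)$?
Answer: $- \frac{3967897785}{17616880424} \approx -0.22523$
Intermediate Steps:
$u{\left(z,O \right)} = \frac{1}{O}$ ($u{\left(z,O \right)} = z \frac{1}{O z} = \frac{1}{O}$)
$b = -1715$ ($b = \left(-49\right) 35 = -1715$)
$L{\left(x \right)} = - \frac{1715}{3} + \frac{2 x^{2}}{3}$ ($L{\left(x \right)} = \frac{\left(x^{2} + x x\right) - 1715}{3} = \frac{\left(x^{2} + x^{2}\right) - 1715}{3} = \frac{2 x^{2} - 1715}{3} = \frac{-1715 + 2 x^{2}}{3} = - \frac{1715}{3} + \frac{2 x^{2}}{3}$)
$\frac{L{\left(u{\left(-12,13 \right)} \right)}}{-19784} + \frac{2678}{-10538} = \frac{- \frac{1715}{3} + \frac{2 \left(\frac{1}{13}\right)^{2}}{3}}{-19784} + \frac{2678}{-10538} = \left(- \frac{1715}{3} + \frac{2}{3 \cdot 169}\right) \left(- \frac{1}{19784}\right) + 2678 \left(- \frac{1}{10538}\right) = \left(- \frac{1715}{3} + \frac{2}{3} \cdot \frac{1}{169}\right) \left(- \frac{1}{19784}\right) - \frac{1339}{5269} = \left(- \frac{1715}{3} + \frac{2}{507}\right) \left(- \frac{1}{19784}\right) - \frac{1339}{5269} = \left(- \frac{96611}{169}\right) \left(- \frac{1}{19784}\right) - \frac{1339}{5269} = \frac{96611}{3343496} - \frac{1339}{5269} = - \frac{3967897785}{17616880424}$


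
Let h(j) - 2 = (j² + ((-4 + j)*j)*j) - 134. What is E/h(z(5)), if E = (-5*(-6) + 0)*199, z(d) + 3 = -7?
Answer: -2985/716 ≈ -4.1690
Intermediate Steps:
z(d) = -10 (z(d) = -3 - 7 = -10)
E = 5970 (E = (30 + 0)*199 = 30*199 = 5970)
h(j) = -132 + j² + j²*(-4 + j) (h(j) = 2 + ((j² + ((-4 + j)*j)*j) - 134) = 2 + ((j² + (j*(-4 + j))*j) - 134) = 2 + ((j² + j²*(-4 + j)) - 134) = 2 + (-134 + j² + j²*(-4 + j)) = -132 + j² + j²*(-4 + j))
E/h(z(5)) = 5970/(-132 + (-10)³ - 3*(-10)²) = 5970/(-132 - 1000 - 3*100) = 5970/(-132 - 1000 - 300) = 5970/(-1432) = 5970*(-1/1432) = -2985/716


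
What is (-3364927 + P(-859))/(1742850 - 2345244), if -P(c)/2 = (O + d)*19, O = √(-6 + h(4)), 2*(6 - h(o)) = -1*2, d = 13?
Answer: 3365459/602394 ≈ 5.5868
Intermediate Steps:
h(o) = 7 (h(o) = 6 - (-1)*2/2 = 6 - ½*(-2) = 6 + 1 = 7)
O = 1 (O = √(-6 + 7) = √1 = 1)
P(c) = -532 (P(c) = -2*(1 + 13)*19 = -28*19 = -2*266 = -532)
(-3364927 + P(-859))/(1742850 - 2345244) = (-3364927 - 532)/(1742850 - 2345244) = -3365459/(-602394) = -3365459*(-1/602394) = 3365459/602394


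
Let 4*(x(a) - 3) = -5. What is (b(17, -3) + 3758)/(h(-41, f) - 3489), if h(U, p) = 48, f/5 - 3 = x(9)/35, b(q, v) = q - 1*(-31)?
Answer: -3806/3441 ≈ -1.1061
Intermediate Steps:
b(q, v) = 31 + q (b(q, v) = q + 31 = 31 + q)
x(a) = 7/4 (x(a) = 3 + (¼)*(-5) = 3 - 5/4 = 7/4)
f = 61/4 (f = 15 + 5*((7/4)/35) = 15 + 5*((7/4)*(1/35)) = 15 + 5*(1/20) = 15 + ¼ = 61/4 ≈ 15.250)
(b(17, -3) + 3758)/(h(-41, f) - 3489) = ((31 + 17) + 3758)/(48 - 3489) = (48 + 3758)/(-3441) = 3806*(-1/3441) = -3806/3441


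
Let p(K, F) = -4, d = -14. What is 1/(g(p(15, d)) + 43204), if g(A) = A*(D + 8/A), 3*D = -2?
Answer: 3/129644 ≈ 2.3140e-5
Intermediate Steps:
D = -⅔ (D = (⅓)*(-2) = -⅔ ≈ -0.66667)
g(A) = A*(-⅔ + 8/A)
1/(g(p(15, d)) + 43204) = 1/((8 - ⅔*(-4)) + 43204) = 1/((8 + 8/3) + 43204) = 1/(32/3 + 43204) = 1/(129644/3) = 3/129644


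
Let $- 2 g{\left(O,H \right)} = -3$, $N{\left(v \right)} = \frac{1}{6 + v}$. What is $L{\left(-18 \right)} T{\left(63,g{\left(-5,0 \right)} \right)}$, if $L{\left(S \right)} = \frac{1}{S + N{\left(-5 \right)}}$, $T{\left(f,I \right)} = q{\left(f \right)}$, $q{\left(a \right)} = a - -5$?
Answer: $-4$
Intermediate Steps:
$q{\left(a \right)} = 5 + a$ ($q{\left(a \right)} = a + 5 = 5 + a$)
$g{\left(O,H \right)} = \frac{3}{2}$ ($g{\left(O,H \right)} = \left(- \frac{1}{2}\right) \left(-3\right) = \frac{3}{2}$)
$T{\left(f,I \right)} = 5 + f$
$L{\left(S \right)} = \frac{1}{1 + S}$ ($L{\left(S \right)} = \frac{1}{S + \frac{1}{6 - 5}} = \frac{1}{S + 1^{-1}} = \frac{1}{S + 1} = \frac{1}{1 + S}$)
$L{\left(-18 \right)} T{\left(63,g{\left(-5,0 \right)} \right)} = \frac{5 + 63}{1 - 18} = \frac{1}{-17} \cdot 68 = \left(- \frac{1}{17}\right) 68 = -4$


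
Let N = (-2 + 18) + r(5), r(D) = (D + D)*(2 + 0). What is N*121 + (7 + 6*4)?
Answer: 4387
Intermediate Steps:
r(D) = 4*D (r(D) = (2*D)*2 = 4*D)
N = 36 (N = (-2 + 18) + 4*5 = 16 + 20 = 36)
N*121 + (7 + 6*4) = 36*121 + (7 + 6*4) = 4356 + (7 + 24) = 4356 + 31 = 4387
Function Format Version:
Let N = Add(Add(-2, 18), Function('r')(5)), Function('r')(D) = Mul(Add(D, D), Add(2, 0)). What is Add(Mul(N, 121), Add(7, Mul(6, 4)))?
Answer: 4387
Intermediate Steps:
Function('r')(D) = Mul(4, D) (Function('r')(D) = Mul(Mul(2, D), 2) = Mul(4, D))
N = 36 (N = Add(Add(-2, 18), Mul(4, 5)) = Add(16, 20) = 36)
Add(Mul(N, 121), Add(7, Mul(6, 4))) = Add(Mul(36, 121), Add(7, Mul(6, 4))) = Add(4356, Add(7, 24)) = Add(4356, 31) = 4387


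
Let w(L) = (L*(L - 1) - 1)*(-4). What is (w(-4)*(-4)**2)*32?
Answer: -38912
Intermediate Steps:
w(L) = 4 - 4*L*(-1 + L) (w(L) = (L*(-1 + L) - 1)*(-4) = (-1 + L*(-1 + L))*(-4) = 4 - 4*L*(-1 + L))
(w(-4)*(-4)**2)*32 = ((4 - 4*(-4)**2 + 4*(-4))*(-4)**2)*32 = ((4 - 4*16 - 16)*16)*32 = ((4 - 64 - 16)*16)*32 = -76*16*32 = -1216*32 = -38912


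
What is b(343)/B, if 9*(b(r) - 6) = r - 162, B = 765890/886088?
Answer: 20823068/689301 ≈ 30.209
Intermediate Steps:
B = 382945/443044 (B = 765890*(1/886088) = 382945/443044 ≈ 0.86435)
b(r) = -12 + r/9 (b(r) = 6 + (r - 162)/9 = 6 + (-162 + r)/9 = 6 + (-18 + r/9) = -12 + r/9)
b(343)/B = (-12 + (⅑)*343)/(382945/443044) = (-12 + 343/9)*(443044/382945) = (235/9)*(443044/382945) = 20823068/689301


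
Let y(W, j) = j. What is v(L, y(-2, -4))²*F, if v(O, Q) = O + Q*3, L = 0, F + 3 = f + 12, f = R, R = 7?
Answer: 2304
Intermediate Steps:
f = 7
F = 16 (F = -3 + (7 + 12) = -3 + 19 = 16)
v(O, Q) = O + 3*Q
v(L, y(-2, -4))²*F = (0 + 3*(-4))²*16 = (0 - 12)²*16 = (-12)²*16 = 144*16 = 2304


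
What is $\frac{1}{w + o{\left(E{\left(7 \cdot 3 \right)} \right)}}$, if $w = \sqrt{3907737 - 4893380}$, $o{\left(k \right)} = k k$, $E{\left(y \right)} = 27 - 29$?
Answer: $\frac{4}{985659} - \frac{i \sqrt{985643}}{985659} \approx 4.0582 \cdot 10^{-6} - 0.0010072 i$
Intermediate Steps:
$E{\left(y \right)} = -2$ ($E{\left(y \right)} = 27 - 29 = -2$)
$o{\left(k \right)} = k^{2}$
$w = i \sqrt{985643}$ ($w = \sqrt{-985643} = i \sqrt{985643} \approx 992.8 i$)
$\frac{1}{w + o{\left(E{\left(7 \cdot 3 \right)} \right)}} = \frac{1}{i \sqrt{985643} + \left(-2\right)^{2}} = \frac{1}{i \sqrt{985643} + 4} = \frac{1}{4 + i \sqrt{985643}}$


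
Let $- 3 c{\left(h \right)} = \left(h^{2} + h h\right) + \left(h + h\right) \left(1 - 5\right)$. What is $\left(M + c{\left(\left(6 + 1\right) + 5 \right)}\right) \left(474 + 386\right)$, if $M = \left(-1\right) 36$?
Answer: $-86000$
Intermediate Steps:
$M = -36$
$c{\left(h \right)} = - \frac{2 h^{2}}{3} + \frac{8 h}{3}$ ($c{\left(h \right)} = - \frac{\left(h^{2} + h h\right) + \left(h + h\right) \left(1 - 5\right)}{3} = - \frac{\left(h^{2} + h^{2}\right) + 2 h \left(-4\right)}{3} = - \frac{2 h^{2} - 8 h}{3} = - \frac{- 8 h + 2 h^{2}}{3} = - \frac{2 h^{2}}{3} + \frac{8 h}{3}$)
$\left(M + c{\left(\left(6 + 1\right) + 5 \right)}\right) \left(474 + 386\right) = \left(-36 + \frac{2 \left(\left(6 + 1\right) + 5\right) \left(4 - \left(\left(6 + 1\right) + 5\right)\right)}{3}\right) \left(474 + 386\right) = \left(-36 + \frac{2 \left(7 + 5\right) \left(4 - \left(7 + 5\right)\right)}{3}\right) 860 = \left(-36 + \frac{2}{3} \cdot 12 \left(4 - 12\right)\right) 860 = \left(-36 + \frac{2}{3} \cdot 12 \left(-8\right)\right) 860 = \left(-36 - 64\right) 860 = \left(-100\right) 860 = -86000$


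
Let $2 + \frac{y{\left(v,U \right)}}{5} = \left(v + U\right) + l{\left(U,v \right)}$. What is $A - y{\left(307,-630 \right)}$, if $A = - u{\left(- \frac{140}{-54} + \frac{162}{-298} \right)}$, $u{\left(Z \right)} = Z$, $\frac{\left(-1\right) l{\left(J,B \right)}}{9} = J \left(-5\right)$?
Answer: $\frac{576789382}{4023} \approx 1.4337 \cdot 10^{5}$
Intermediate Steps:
$l{\left(J,B \right)} = 45 J$ ($l{\left(J,B \right)} = - 9 J \left(-5\right) = - 9 \left(- 5 J\right) = 45 J$)
$y{\left(v,U \right)} = -10 + 5 v + 230 U$ ($y{\left(v,U \right)} = -10 + 5 \left(\left(v + U\right) + 45 U\right) = -10 + 5 \left(\left(U + v\right) + 45 U\right) = -10 + 5 \left(v + 46 U\right) = -10 + \left(5 v + 230 U\right) = -10 + 5 v + 230 U$)
$A = - \frac{8243}{4023}$ ($A = - (- \frac{140}{-54} + \frac{162}{-298}) = - (\left(-140\right) \left(- \frac{1}{54}\right) + 162 \left(- \frac{1}{298}\right)) = - (\frac{70}{27} - \frac{81}{149}) = \left(-1\right) \frac{8243}{4023} = - \frac{8243}{4023} \approx -2.049$)
$A - y{\left(307,-630 \right)} = - \frac{8243}{4023} - \left(-10 + 5 \cdot 307 + 230 \left(-630\right)\right) = - \frac{8243}{4023} - \left(-10 + 1535 - 144900\right) = - \frac{8243}{4023} - -143375 = - \frac{8243}{4023} + 143375 = \frac{576789382}{4023}$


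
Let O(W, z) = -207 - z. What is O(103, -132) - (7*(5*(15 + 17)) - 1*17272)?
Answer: 16077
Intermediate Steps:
O(103, -132) - (7*(5*(15 + 17)) - 1*17272) = (-207 - 1*(-132)) - (7*(5*(15 + 17)) - 1*17272) = (-207 + 132) - (7*(5*32) - 17272) = -75 - (7*160 - 17272) = -75 - (1120 - 17272) = -75 - 1*(-16152) = -75 + 16152 = 16077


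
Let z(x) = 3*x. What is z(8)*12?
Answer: 288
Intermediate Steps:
z(8)*12 = (3*8)*12 = 24*12 = 288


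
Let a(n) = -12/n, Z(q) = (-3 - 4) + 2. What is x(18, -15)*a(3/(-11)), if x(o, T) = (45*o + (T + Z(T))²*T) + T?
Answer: -229020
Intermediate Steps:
Z(q) = -5 (Z(q) = -7 + 2 = -5)
x(o, T) = T + 45*o + T*(-5 + T)² (x(o, T) = (45*o + (T - 5)²*T) + T = (45*o + (-5 + T)²*T) + T = (45*o + T*(-5 + T)²) + T = T + 45*o + T*(-5 + T)²)
x(18, -15)*a(3/(-11)) = (-15 + 45*18 - 15*(-5 - 15)²)*(-12/(3/(-11))) = (-15 + 810 - 15*(-20)²)*(-12/(3*(-1/11))) = (-15 + 810 - 15*400)*(-12/(-3/11)) = (-15 + 810 - 6000)*(-12*(-11/3)) = -5205*44 = -229020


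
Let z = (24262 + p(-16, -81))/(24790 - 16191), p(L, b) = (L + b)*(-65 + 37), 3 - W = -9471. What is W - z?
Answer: 81439948/8599 ≈ 9470.9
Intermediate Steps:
W = 9474 (W = 3 - 1*(-9471) = 3 + 9471 = 9474)
p(L, b) = -28*L - 28*b (p(L, b) = (L + b)*(-28) = -28*L - 28*b)
z = 26978/8599 (z = (24262 + (-28*(-16) - 28*(-81)))/(24790 - 16191) = (24262 + (448 + 2268))/8599 = (24262 + 2716)*(1/8599) = 26978*(1/8599) = 26978/8599 ≈ 3.1373)
W - z = 9474 - 1*26978/8599 = 9474 - 26978/8599 = 81439948/8599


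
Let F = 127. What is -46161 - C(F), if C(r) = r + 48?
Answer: -46336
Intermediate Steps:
C(r) = 48 + r
-46161 - C(F) = -46161 - (48 + 127) = -46161 - 1*175 = -46161 - 175 = -46336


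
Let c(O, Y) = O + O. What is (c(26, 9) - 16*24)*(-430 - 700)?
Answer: 375160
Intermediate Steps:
c(O, Y) = 2*O
(c(26, 9) - 16*24)*(-430 - 700) = (2*26 - 16*24)*(-430 - 700) = (52 - 384)*(-1130) = -332*(-1130) = 375160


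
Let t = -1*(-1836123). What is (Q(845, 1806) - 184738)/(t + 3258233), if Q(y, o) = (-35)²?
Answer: -183513/5094356 ≈ -0.036023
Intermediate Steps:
Q(y, o) = 1225
t = 1836123
(Q(845, 1806) - 184738)/(t + 3258233) = (1225 - 184738)/(1836123 + 3258233) = -183513/5094356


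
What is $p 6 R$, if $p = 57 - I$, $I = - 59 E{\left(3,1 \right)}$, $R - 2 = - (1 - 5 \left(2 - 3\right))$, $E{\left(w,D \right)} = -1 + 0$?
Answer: $48$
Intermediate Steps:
$E{\left(w,D \right)} = -1$
$R = -4$ ($R = 2 - \left(1 - 5 \left(2 - 3\right)\right) = 2 - \left(1 - 5 \left(-1\right)\right) = 2 - \left(1 - -5\right) = 2 - \left(1 + 5\right) = 2 - 6 = -4$)
$I = 59$ ($I = \left(-59\right) \left(-1\right) = 59$)
$p = -2$ ($p = 57 - 59 = -2$)
$p 6 R = - 2 \cdot 6 \left(-4\right) = \left(-2\right) \left(-24\right) = 48$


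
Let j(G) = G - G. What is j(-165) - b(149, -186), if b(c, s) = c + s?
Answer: 37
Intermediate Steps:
j(G) = 0
j(-165) - b(149, -186) = 0 - (149 - 186) = 0 - 1*(-37) = 0 + 37 = 37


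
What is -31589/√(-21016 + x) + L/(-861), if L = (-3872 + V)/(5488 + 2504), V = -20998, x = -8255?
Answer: 4145/1146852 + 31589*I*√29271/29271 ≈ 0.0036142 + 184.64*I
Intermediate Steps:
L = -4145/1332 (L = (-3872 - 20998)/(5488 + 2504) = -24870/7992 = -24870*1/7992 = -4145/1332 ≈ -3.1119)
-31589/√(-21016 + x) + L/(-861) = -31589/√(-21016 - 8255) - 4145/1332/(-861) = -31589*(-I*√29271/29271) - 4145/1332*(-1/861) = -31589*(-I*√29271/29271) + 4145/1146852 = -(-31589)*I*√29271/29271 + 4145/1146852 = 31589*I*√29271/29271 + 4145/1146852 = 4145/1146852 + 31589*I*√29271/29271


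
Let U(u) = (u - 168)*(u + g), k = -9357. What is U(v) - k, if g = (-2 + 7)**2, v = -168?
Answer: 57405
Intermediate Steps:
g = 25 (g = 5**2 = 25)
U(u) = (-168 + u)*(25 + u) (U(u) = (u - 168)*(u + 25) = (-168 + u)*(25 + u))
U(v) - k = (-4200 + (-168)**2 - 143*(-168)) - 1*(-9357) = (-4200 + 28224 + 24024) + 9357 = 48048 + 9357 = 57405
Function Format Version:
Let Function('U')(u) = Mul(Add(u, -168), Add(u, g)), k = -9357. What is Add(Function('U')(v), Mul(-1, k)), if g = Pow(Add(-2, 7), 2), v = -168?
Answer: 57405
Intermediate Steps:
g = 25 (g = Pow(5, 2) = 25)
Function('U')(u) = Mul(Add(-168, u), Add(25, u)) (Function('U')(u) = Mul(Add(u, -168), Add(u, 25)) = Mul(Add(-168, u), Add(25, u)))
Add(Function('U')(v), Mul(-1, k)) = Add(Add(-4200, Pow(-168, 2), Mul(-143, -168)), Mul(-1, -9357)) = Add(Add(-4200, 28224, 24024), 9357) = Add(48048, 9357) = 57405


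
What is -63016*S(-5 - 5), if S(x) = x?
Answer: 630160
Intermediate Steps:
-63016*S(-5 - 5) = -63016*(-5 - 5) = -63016*(-10) = 630160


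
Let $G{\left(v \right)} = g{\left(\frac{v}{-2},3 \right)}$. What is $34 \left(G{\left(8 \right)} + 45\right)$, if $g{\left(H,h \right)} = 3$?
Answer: $1632$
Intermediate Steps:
$G{\left(v \right)} = 3$
$34 \left(G{\left(8 \right)} + 45\right) = 34 \left(3 + 45\right) = 34 \cdot 48 = 1632$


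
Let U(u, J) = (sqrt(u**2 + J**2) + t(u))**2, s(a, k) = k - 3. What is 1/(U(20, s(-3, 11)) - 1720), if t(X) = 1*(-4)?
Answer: -155/188488 + sqrt(29)/47122 ≈ -0.00070805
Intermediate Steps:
s(a, k) = -3 + k
t(X) = -4
U(u, J) = (-4 + sqrt(J**2 + u**2))**2 (U(u, J) = (sqrt(u**2 + J**2) - 4)**2 = (sqrt(J**2 + u**2) - 4)**2 = (-4 + sqrt(J**2 + u**2))**2)
1/(U(20, s(-3, 11)) - 1720) = 1/((-4 + sqrt((-3 + 11)**2 + 20**2))**2 - 1720) = 1/((-4 + sqrt(8**2 + 400))**2 - 1720) = 1/((-4 + sqrt(64 + 400))**2 - 1720) = 1/((-4 + sqrt(464))**2 - 1720) = 1/((-4 + 4*sqrt(29))**2 - 1720) = 1/(-1720 + (-4 + 4*sqrt(29))**2)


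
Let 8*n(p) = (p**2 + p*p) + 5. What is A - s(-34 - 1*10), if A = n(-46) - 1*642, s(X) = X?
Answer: -547/8 ≈ -68.375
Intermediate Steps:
n(p) = 5/8 + p**2/4 (n(p) = ((p**2 + p*p) + 5)/8 = ((p**2 + p**2) + 5)/8 = (2*p**2 + 5)/8 = (5 + 2*p**2)/8 = 5/8 + p**2/4)
A = -899/8 (A = (5/8 + (1/4)*(-46)**2) - 1*642 = (5/8 + (1/4)*2116) - 642 = (5/8 + 529) - 642 = 4237/8 - 642 = -899/8 ≈ -112.38)
A - s(-34 - 1*10) = -899/8 - (-34 - 1*10) = -899/8 - (-34 - 10) = -899/8 - 1*(-44) = -899/8 + 44 = -547/8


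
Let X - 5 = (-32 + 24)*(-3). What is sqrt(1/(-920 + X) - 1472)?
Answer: I*sqrt(14427083)/99 ≈ 38.367*I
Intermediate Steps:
X = 29 (X = 5 + (-32 + 24)*(-3) = 5 - 8*(-3) = 5 + 24 = 29)
sqrt(1/(-920 + X) - 1472) = sqrt(1/(-920 + 29) - 1472) = sqrt(1/(-891) - 1472) = sqrt(-1/891 - 1472) = sqrt(-1311553/891) = I*sqrt(14427083)/99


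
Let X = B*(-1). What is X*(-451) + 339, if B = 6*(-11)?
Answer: -29427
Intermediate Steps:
B = -66
X = 66 (X = -66*(-1) = 66)
X*(-451) + 339 = 66*(-451) + 339 = -29766 + 339 = -29427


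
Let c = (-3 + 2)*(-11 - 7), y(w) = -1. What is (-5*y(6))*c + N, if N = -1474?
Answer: -1384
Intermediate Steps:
c = 18 (c = -1*(-18) = 18)
(-5*y(6))*c + N = -5*(-1)*18 - 1474 = 5*18 - 1474 = 90 - 1474 = -1384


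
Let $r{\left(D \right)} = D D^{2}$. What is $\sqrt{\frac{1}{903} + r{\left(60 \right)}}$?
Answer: $\frac{\sqrt{176128344903}}{903} \approx 464.76$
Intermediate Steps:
$r{\left(D \right)} = D^{3}$
$\sqrt{\frac{1}{903} + r{\left(60 \right)}} = \sqrt{\frac{1}{903} + 60^{3}} = \sqrt{\frac{1}{903} + 216000} = \sqrt{\frac{195048001}{903}} = \frac{\sqrt{176128344903}}{903}$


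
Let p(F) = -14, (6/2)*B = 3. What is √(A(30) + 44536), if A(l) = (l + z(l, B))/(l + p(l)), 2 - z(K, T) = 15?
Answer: 3*√79177/4 ≈ 211.04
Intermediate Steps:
B = 1 (B = (⅓)*3 = 1)
z(K, T) = -13 (z(K, T) = 2 - 1*15 = 2 - 15 = -13)
A(l) = (-13 + l)/(-14 + l) (A(l) = (l - 13)/(l - 14) = (-13 + l)/(-14 + l))
√(A(30) + 44536) = √((-13 + 30)/(-14 + 30) + 44536) = √(17/16 + 44536) = √(712593/16) = 3*√79177/4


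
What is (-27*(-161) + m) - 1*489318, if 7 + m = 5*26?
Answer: -484848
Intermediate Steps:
m = 123 (m = -7 + 5*26 = -7 + 130 = 123)
(-27*(-161) + m) - 1*489318 = (-27*(-161) + 123) - 1*489318 = (4347 + 123) - 489318 = 4470 - 489318 = -484848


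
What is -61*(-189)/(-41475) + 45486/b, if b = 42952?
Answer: 4732443/6059300 ≈ 0.78102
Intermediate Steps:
-61*(-189)/(-41475) + 45486/b = -61*(-189)/(-41475) + 45486/42952 = 11529*(-1/41475) + 45486*(1/42952) = -549/1975 + 3249/3068 = 4732443/6059300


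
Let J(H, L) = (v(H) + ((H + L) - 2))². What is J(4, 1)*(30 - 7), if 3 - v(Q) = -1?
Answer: 1127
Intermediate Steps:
v(Q) = 4 (v(Q) = 3 - 1*(-1) = 3 + 1 = 4)
J(H, L) = (2 + H + L)² (J(H, L) = (4 + ((H + L) - 2))² = (4 + (-2 + H + L))² = (2 + H + L)²)
J(4, 1)*(30 - 7) = (2 + 4 + 1)²*(30 - 7) = 7²*23 = 49*23 = 1127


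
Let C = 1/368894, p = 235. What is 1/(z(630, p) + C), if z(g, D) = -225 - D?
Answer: -368894/169691239 ≈ -0.0021739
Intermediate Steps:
C = 1/368894 ≈ 2.7108e-6
1/(z(630, p) + C) = 1/((-225 - 1*235) + 1/368894) = 1/((-225 - 235) + 1/368894) = 1/(-460 + 1/368894) = 1/(-169691239/368894) = -368894/169691239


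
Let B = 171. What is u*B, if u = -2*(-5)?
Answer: 1710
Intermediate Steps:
u = 10
u*B = 10*171 = 1710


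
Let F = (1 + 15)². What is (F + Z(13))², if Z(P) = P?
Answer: 72361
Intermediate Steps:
F = 256 (F = 16² = 256)
(F + Z(13))² = (256 + 13)² = 269² = 72361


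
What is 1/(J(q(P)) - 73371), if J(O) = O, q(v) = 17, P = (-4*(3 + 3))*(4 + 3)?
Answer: -1/73354 ≈ -1.3633e-5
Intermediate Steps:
P = -168 (P = -4*6*7 = -24*7 = -168)
1/(J(q(P)) - 73371) = 1/(17 - 73371) = 1/(-73354) = -1/73354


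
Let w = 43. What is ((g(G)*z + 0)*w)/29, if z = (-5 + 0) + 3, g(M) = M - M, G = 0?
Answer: 0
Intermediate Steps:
g(M) = 0
z = -2 (z = -5 + 3 = -2)
((g(G)*z + 0)*w)/29 = ((0*(-2) + 0)*43)/29 = ((0 + 0)*43)*(1/29) = (0*43)*(1/29) = 0*(1/29) = 0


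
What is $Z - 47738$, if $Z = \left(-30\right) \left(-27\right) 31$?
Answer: $-22628$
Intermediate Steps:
$Z = 25110$ ($Z = 810 \cdot 31 = 25110$)
$Z - 47738 = 25110 - 47738 = -22628$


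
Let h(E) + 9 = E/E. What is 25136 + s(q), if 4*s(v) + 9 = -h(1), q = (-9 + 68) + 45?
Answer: 100543/4 ≈ 25136.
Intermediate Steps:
h(E) = -8 (h(E) = -9 + E/E = -9 + 1 = -8)
q = 104 (q = 59 + 45 = 104)
s(v) = -1/4 (s(v) = -9/4 + (-1*(-8))/4 = -9/4 + (1/4)*8 = -9/4 + 2 = -1/4)
25136 + s(q) = 25136 - 1/4 = 100543/4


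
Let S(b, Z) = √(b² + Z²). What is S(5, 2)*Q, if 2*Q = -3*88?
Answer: -132*√29 ≈ -710.84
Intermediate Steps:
S(b, Z) = √(Z² + b²)
Q = -132 (Q = (-3*88)/2 = (½)*(-264) = -132)
S(5, 2)*Q = √(2² + 5²)*(-132) = √(4 + 25)*(-132) = √29*(-132) = -132*√29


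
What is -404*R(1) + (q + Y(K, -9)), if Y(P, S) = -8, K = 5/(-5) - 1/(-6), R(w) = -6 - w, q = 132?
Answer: 2952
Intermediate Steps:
K = -5/6 (K = 5*(-1/5) - 1*(-1/6) = -1 + 1/6 = -5/6 ≈ -0.83333)
-404*R(1) + (q + Y(K, -9)) = -404*(-6 - 1*1) + (132 - 8) = -404*(-6 - 1) + 124 = -404*(-7) + 124 = 2828 + 124 = 2952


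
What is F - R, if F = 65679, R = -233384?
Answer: 299063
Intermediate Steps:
F - R = 65679 - 1*(-233384) = 65679 + 233384 = 299063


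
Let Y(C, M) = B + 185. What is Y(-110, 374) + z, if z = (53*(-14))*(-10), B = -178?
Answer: 7427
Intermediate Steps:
Y(C, M) = 7 (Y(C, M) = -178 + 185 = 7)
z = 7420 (z = -742*(-10) = 7420)
Y(-110, 374) + z = 7 + 7420 = 7427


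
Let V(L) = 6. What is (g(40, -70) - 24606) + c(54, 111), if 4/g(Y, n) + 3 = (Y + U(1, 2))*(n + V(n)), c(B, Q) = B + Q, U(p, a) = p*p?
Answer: -64206511/2627 ≈ -24441.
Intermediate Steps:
U(p, a) = p²
g(Y, n) = 4/(-3 + (1 + Y)*(6 + n)) (g(Y, n) = 4/(-3 + (Y + 1²)*(n + 6)) = 4/(-3 + (Y + 1)*(6 + n)) = 4/(-3 + (1 + Y)*(6 + n)))
(g(40, -70) - 24606) + c(54, 111) = (4/(3 - 70 + 6*40 + 40*(-70)) - 24606) + (54 + 111) = (4/(3 - 70 + 240 - 2800) - 24606) + 165 = (4/(-2627) - 24606) + 165 = (4*(-1/2627) - 24606) + 165 = (-4/2627 - 24606) + 165 = -64639966/2627 + 165 = -64206511/2627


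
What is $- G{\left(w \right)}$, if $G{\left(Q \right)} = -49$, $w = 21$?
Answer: $49$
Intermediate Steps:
$- G{\left(w \right)} = \left(-1\right) \left(-49\right) = 49$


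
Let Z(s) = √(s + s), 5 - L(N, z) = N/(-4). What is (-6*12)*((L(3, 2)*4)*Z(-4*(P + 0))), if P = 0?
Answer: 0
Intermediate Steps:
L(N, z) = 5 + N/4 (L(N, z) = 5 - N/(-4) = 5 - N*(-1)/4 = 5 - (-1)*N/4 = 5 + N/4)
Z(s) = √2*√s (Z(s) = √(2*s) = √2*√s)
(-6*12)*((L(3, 2)*4)*Z(-4*(P + 0))) = (-6*12)*(((5 + (¼)*3)*4)*(√2*√(-4*(0 + 0)))) = -72*(5 + ¾)*4*√2*√(-4*0) = -72*(23/4)*4*√2*√0 = -1656*√2*0 = -1656*0 = -72*0 = 0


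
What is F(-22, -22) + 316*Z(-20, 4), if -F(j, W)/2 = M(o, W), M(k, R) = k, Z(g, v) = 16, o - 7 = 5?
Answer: 5032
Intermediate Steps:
o = 12 (o = 7 + 5 = 12)
F(j, W) = -24 (F(j, W) = -2*12 = -24)
F(-22, -22) + 316*Z(-20, 4) = -24 + 316*16 = -24 + 5056 = 5032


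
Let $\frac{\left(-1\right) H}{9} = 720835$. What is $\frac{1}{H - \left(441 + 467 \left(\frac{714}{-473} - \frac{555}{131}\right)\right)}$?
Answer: $- \frac{61963}{401846942745} \approx -1.542 \cdot 10^{-7}$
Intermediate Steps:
$H = -6487515$ ($H = \left(-9\right) 720835 = -6487515$)
$\frac{1}{H - \left(441 + 467 \left(\frac{714}{-473} - \frac{555}{131}\right)\right)} = \frac{1}{-6487515 - \left(441 + 467 \left(\frac{714}{-473} - \frac{555}{131}\right)\right)} = \frac{1}{-6487515 - \left(441 + 467 \left(714 \left(- \frac{1}{473}\right) - \frac{555}{131}\right)\right)} = \frac{1}{-6487515 - \left(441 + 467 \left(- \frac{714}{473} - \frac{555}{131}\right)\right)} = \frac{1}{-6487515 - - \frac{138949200}{61963}} = \frac{1}{-6487515 + \left(\frac{166274883}{61963} - 441\right)} = \frac{1}{-6487515 + \frac{138949200}{61963}} = \frac{1}{- \frac{401846942745}{61963}} = - \frac{61963}{401846942745}$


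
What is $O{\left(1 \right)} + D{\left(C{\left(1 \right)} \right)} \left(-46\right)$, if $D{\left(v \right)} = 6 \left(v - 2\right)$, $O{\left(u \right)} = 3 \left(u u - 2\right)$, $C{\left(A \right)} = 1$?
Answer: $273$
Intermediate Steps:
$O{\left(u \right)} = -6 + 3 u^{2}$ ($O{\left(u \right)} = 3 \left(u^{2} - 2\right) = 3 \left(-2 + u^{2}\right) = -6 + 3 u^{2}$)
$D{\left(v \right)} = -12 + 6 v$ ($D{\left(v \right)} = 6 \left(-2 + v\right) = -12 + 6 v$)
$O{\left(1 \right)} + D{\left(C{\left(1 \right)} \right)} \left(-46\right) = \left(-6 + 3 \cdot 1^{2}\right) + \left(-12 + 6 \cdot 1\right) \left(-46\right) = \left(-6 + 3 \cdot 1\right) + \left(-12 + 6\right) \left(-46\right) = \left(-6 + 3\right) - -276 = -3 + 276 = 273$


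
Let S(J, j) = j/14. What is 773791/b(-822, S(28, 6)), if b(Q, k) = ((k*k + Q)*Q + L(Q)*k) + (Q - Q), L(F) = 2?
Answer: 37915759/33101160 ≈ 1.1455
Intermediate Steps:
S(J, j) = j/14 (S(J, j) = j*(1/14) = j/14)
b(Q, k) = 2*k + Q*(Q + k²) (b(Q, k) = ((k*k + Q)*Q + 2*k) + (Q - Q) = ((k² + Q)*Q + 2*k) + 0 = ((Q + k²)*Q + 2*k) + 0 = (Q*(Q + k²) + 2*k) + 0 = (2*k + Q*(Q + k²)) + 0 = 2*k + Q*(Q + k²))
773791/b(-822, S(28, 6)) = 773791/((-822)² + 2*((1/14)*6) - 822*((1/14)*6)²) = 773791/(675684 + 2*(3/7) - 822*(3/7)²) = 773791/(675684 + 6/7 - 822*9/49) = 773791/(675684 + 6/7 - 7398/49) = 773791/(33101160/49) = 773791*(49/33101160) = 37915759/33101160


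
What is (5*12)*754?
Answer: 45240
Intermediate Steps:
(5*12)*754 = 60*754 = 45240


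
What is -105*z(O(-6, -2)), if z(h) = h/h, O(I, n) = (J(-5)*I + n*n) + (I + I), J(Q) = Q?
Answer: -105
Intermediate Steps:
O(I, n) = n² - 3*I (O(I, n) = (-5*I + n*n) + (I + I) = (-5*I + n²) + 2*I = (n² - 5*I) + 2*I = n² - 3*I)
z(h) = 1
-105*z(O(-6, -2)) = -105*1 = -105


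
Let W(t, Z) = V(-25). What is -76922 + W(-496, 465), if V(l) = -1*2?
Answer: -76924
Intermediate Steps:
V(l) = -2
W(t, Z) = -2
-76922 + W(-496, 465) = -76922 - 2 = -76924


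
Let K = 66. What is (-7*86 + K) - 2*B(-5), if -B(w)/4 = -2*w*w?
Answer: -936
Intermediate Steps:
B(w) = 8*w² (B(w) = -(-8)*w*w = -(-8)*w² = 8*w²)
(-7*86 + K) - 2*B(-5) = (-7*86 + 66) - 2*8*(-5)² = (-602 + 66) - 2*8*25 = -536 - 2*200 = -536 - 1*400 = -536 - 400 = -936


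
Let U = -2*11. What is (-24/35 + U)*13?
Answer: -10322/35 ≈ -294.91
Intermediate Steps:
U = -22
(-24/35 + U)*13 = (-24/35 - 22)*13 = -794/35*13 = -10322/35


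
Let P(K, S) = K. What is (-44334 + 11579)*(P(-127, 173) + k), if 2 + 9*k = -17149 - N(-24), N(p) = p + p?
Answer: 199215910/3 ≈ 6.6405e+7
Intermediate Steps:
N(p) = 2*p
k = -5701/3 (k = -2/9 + (-17149 - 2*(-24))/9 = -2/9 + (-17149 - 1*(-48))/9 = -2/9 + (-17149 + 48)/9 = -2/9 + (1/9)*(-17101) = -2/9 - 17101/9 = -5701/3 ≈ -1900.3)
(-44334 + 11579)*(P(-127, 173) + k) = (-44334 + 11579)*(-127 - 5701/3) = -32755*(-6082/3) = 199215910/3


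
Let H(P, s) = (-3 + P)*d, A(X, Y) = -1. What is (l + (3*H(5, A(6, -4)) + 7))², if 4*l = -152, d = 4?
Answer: 49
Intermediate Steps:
l = -38 (l = (¼)*(-152) = -38)
H(P, s) = -12 + 4*P (H(P, s) = (-3 + P)*4 = -12 + 4*P)
(l + (3*H(5, A(6, -4)) + 7))² = (-38 + (3*(-12 + 4*5) + 7))² = (-38 + (3*(-12 + 20) + 7))² = (-38 + (3*8 + 7))² = (-38 + (24 + 7))² = (-38 + 31)² = (-7)² = 49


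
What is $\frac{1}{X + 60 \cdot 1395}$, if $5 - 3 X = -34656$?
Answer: $\frac{3}{285761} \approx 1.0498 \cdot 10^{-5}$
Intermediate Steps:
$X = \frac{34661}{3}$ ($X = \frac{5}{3} - -11552 = \frac{5}{3} + 11552 = \frac{34661}{3} \approx 11554.0$)
$\frac{1}{X + 60 \cdot 1395} = \frac{1}{\frac{34661}{3} + 60 \cdot 1395} = \frac{1}{\frac{34661}{3} + 83700} = \frac{1}{\frac{285761}{3}} = \frac{3}{285761}$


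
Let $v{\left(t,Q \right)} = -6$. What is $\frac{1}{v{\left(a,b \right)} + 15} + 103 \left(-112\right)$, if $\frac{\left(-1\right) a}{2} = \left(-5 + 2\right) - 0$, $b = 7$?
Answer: $- \frac{103823}{9} \approx -11536.0$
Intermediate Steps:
$a = 6$ ($a = - 2 \left(\left(-5 + 2\right) - 0\right) = - 2 \left(-3 + 0\right) = \left(-2\right) \left(-3\right) = 6$)
$\frac{1}{v{\left(a,b \right)} + 15} + 103 \left(-112\right) = \frac{1}{-6 + 15} + 103 \left(-112\right) = \frac{1}{9} - 11536 = - \frac{103823}{9}$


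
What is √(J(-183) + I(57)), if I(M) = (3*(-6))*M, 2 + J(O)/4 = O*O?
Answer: √132922 ≈ 364.58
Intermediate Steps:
J(O) = -8 + 4*O² (J(O) = -8 + 4*(O*O) = -8 + 4*O²)
I(M) = -18*M
√(J(-183) + I(57)) = √((-8 + 4*(-183)²) - 18*57) = √((-8 + 4*33489) - 1026) = √((-8 + 133956) - 1026) = √(133948 - 1026) = √132922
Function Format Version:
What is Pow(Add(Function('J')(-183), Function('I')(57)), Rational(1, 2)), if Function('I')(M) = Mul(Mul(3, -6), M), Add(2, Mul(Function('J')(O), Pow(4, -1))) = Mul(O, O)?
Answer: Pow(132922, Rational(1, 2)) ≈ 364.58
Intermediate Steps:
Function('J')(O) = Add(-8, Mul(4, Pow(O, 2))) (Function('J')(O) = Add(-8, Mul(4, Mul(O, O))) = Add(-8, Mul(4, Pow(O, 2))))
Function('I')(M) = Mul(-18, M)
Pow(Add(Function('J')(-183), Function('I')(57)), Rational(1, 2)) = Pow(Add(Add(-8, Mul(4, Pow(-183, 2))), Mul(-18, 57)), Rational(1, 2)) = Pow(Add(Add(-8, Mul(4, 33489)), -1026), Rational(1, 2)) = Pow(Add(Add(-8, 133956), -1026), Rational(1, 2)) = Pow(Add(133948, -1026), Rational(1, 2)) = Pow(132922, Rational(1, 2))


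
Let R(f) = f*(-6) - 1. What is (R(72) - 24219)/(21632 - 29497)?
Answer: 24652/7865 ≈ 3.1344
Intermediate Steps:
R(f) = -1 - 6*f (R(f) = -6*f - 1 = -1 - 6*f)
(R(72) - 24219)/(21632 - 29497) = ((-1 - 6*72) - 24219)/(21632 - 29497) = ((-1 - 432) - 24219)/(-7865) = (-433 - 24219)*(-1/7865) = -24652*(-1/7865) = 24652/7865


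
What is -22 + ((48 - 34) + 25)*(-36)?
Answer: -1426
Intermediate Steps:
-22 + ((48 - 34) + 25)*(-36) = -22 + (14 + 25)*(-36) = -22 + 39*(-36) = -22 - 1404 = -1426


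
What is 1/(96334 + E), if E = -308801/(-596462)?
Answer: 596462/57459879109 ≈ 1.0380e-5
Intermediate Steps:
E = 308801/596462 (E = -308801*(-1/596462) = 308801/596462 ≈ 0.51772)
1/(96334 + E) = 1/(96334 + 308801/596462) = 1/(57459879109/596462) = 596462/57459879109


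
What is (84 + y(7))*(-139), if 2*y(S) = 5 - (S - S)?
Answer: -24047/2 ≈ -12024.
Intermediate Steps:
y(S) = 5/2 (y(S) = (5 - (S - S))/2 = (5 - 1*0)/2 = (5 + 0)/2 = (1/2)*5 = 5/2)
(84 + y(7))*(-139) = (84 + 5/2)*(-139) = (173/2)*(-139) = -24047/2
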